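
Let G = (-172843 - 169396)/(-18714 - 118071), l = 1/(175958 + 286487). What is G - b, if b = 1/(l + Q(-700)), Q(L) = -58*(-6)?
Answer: 55013561398454/22012927821885 ≈ 2.4991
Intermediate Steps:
l = 1/462445 ≈ 2.1624e-6
Q(L) = 348
b = 462445/160930861 (b = 1/(1/462445 + 348) = 1/(160930861/462445) = 462445/160930861 ≈ 0.0028736)
G = 342239/136785 (G = -342239/(-136785) = -342239*(-1/136785) = 342239/136785 ≈ 2.5020)
G - b = 342239/136785 - 1*462445/160930861 = 342239/136785 - 462445/160930861 = 55013561398454/22012927821885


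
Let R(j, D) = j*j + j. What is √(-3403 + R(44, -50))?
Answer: I*√1423 ≈ 37.723*I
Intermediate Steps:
R(j, D) = j + j² (R(j, D) = j² + j = j + j²)
√(-3403 + R(44, -50)) = √(-3403 + 44*(1 + 44)) = √(-3403 + 44*45) = √(-3403 + 1980) = √(-1423) = I*√1423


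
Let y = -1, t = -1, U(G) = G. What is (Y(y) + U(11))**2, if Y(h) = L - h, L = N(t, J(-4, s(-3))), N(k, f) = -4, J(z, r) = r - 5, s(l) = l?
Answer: 64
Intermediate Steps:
J(z, r) = -5 + r
L = -4
Y(h) = -4 - h
(Y(y) + U(11))**2 = ((-4 - 1*(-1)) + 11)**2 = ((-4 + 1) + 11)**2 = (-3 + 11)**2 = 8**2 = 64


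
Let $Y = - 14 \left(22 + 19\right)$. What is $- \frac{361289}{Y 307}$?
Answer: $\frac{361289}{176218} \approx 2.0502$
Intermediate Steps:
$Y = -574$ ($Y = \left(-14\right) 41 = -574$)
$- \frac{361289}{Y 307} = - \frac{361289}{\left(-574\right) 307} = - \frac{361289}{-176218} = \left(-361289\right) \left(- \frac{1}{176218}\right) = \frac{361289}{176218}$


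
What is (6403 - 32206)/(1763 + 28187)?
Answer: -25803/29950 ≈ -0.86154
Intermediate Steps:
(6403 - 32206)/(1763 + 28187) = -25803/29950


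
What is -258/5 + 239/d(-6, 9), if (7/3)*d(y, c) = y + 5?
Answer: -9139/15 ≈ -609.27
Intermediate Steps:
d(y, c) = 15/7 + 3*y/7 (d(y, c) = 3*(y + 5)/7 = 3*(5 + y)/7 = 15/7 + 3*y/7)
-258/5 + 239/d(-6, 9) = -258/5 + 239/(15/7 + (3/7)*(-6)) = -258*⅕ + 239/(15/7 - 18/7) = -258/5 + 239/(-3/7) = -258/5 + 239*(-7/3) = -258/5 - 1673/3 = -9139/15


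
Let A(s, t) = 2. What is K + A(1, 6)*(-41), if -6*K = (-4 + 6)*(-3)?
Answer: -81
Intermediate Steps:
K = 1 (K = -(-4 + 6)*(-3)/6 = -(-3)/3 = -⅙*(-6) = 1)
K + A(1, 6)*(-41) = 1 + 2*(-41) = 1 - 82 = -81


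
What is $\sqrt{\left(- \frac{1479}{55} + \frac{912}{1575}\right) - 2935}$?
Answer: $\frac{2 i \sqrt{987616014}}{1155} \approx 54.418 i$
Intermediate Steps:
$\sqrt{\left(- \frac{1479}{55} + \frac{912}{1575}\right) - 2935} = \sqrt{\left(\left(-1479\right) \frac{1}{55} + 912 \cdot \frac{1}{1575}\right) - 2935} = \sqrt{\left(- \frac{1479}{55} + \frac{304}{525}\right) - 2935} = \sqrt{- \frac{151951}{5775} - 2935} = \sqrt{- \frac{17101576}{5775}} = \frac{2 i \sqrt{987616014}}{1155}$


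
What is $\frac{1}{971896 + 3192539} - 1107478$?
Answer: $- \frac{4612020144929}{4164435} \approx -1.1075 \cdot 10^{6}$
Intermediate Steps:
$\frac{1}{971896 + 3192539} - 1107478 = \frac{1}{4164435} - 1107478 = - \frac{4612020144929}{4164435}$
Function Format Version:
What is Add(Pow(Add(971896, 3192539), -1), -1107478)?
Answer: Rational(-4612020144929, 4164435) ≈ -1.1075e+6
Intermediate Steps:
Add(Pow(Add(971896, 3192539), -1), -1107478) = Add(Pow(4164435, -1), -1107478) = Add(Rational(1, 4164435), -1107478) = Rational(-4612020144929, 4164435)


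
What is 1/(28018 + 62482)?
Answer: 1/90500 ≈ 1.1050e-5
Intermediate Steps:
1/(28018 + 62482) = 1/90500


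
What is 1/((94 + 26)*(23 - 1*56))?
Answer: -1/3960 ≈ -0.00025253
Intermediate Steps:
1/((94 + 26)*(23 - 1*56)) = 1/(120*(23 - 56)) = 1/(120*(-33)) = 1/(-3960) = -1/3960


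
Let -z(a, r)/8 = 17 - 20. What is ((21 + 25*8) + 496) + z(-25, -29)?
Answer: 741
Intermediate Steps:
z(a, r) = 24 (z(a, r) = -8*(17 - 20) = -8*(-3) = 24)
((21 + 25*8) + 496) + z(-25, -29) = ((21 + 25*8) + 496) + 24 = ((21 + 200) + 496) + 24 = (221 + 496) + 24 = 717 + 24 = 741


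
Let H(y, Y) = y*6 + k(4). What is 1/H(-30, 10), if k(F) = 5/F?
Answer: -4/715 ≈ -0.0055944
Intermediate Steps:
H(y, Y) = 5/4 + 6*y (H(y, Y) = y*6 + 5/4 = 6*y + 5*(¼) = 6*y + 5/4 = 5/4 + 6*y)
1/H(-30, 10) = 1/(5/4 + 6*(-30)) = 1/(5/4 - 180) = 1/(-715/4) = -4/715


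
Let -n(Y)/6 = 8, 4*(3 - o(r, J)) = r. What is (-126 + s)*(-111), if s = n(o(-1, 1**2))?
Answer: 19314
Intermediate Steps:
o(r, J) = 3 - r/4
n(Y) = -48 (n(Y) = -6*8 = -48)
s = -48
(-126 + s)*(-111) = (-126 - 48)*(-111) = -174*(-111) = 19314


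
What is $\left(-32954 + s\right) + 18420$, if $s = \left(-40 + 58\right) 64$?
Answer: $-13382$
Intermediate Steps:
$s = 1152$ ($s = 18 \cdot 64 = 1152$)
$\left(-32954 + s\right) + 18420 = \left(-32954 + 1152\right) + 18420 = -31802 + 18420 = -13382$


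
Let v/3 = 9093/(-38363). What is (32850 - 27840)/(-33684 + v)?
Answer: -64066210/430748857 ≈ -0.14873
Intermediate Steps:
v = -27279/38363 (v = 3*(9093/(-38363)) = 3*(9093*(-1/38363)) = 3*(-9093/38363) = -27279/38363 ≈ -0.71108)
(32850 - 27840)/(-33684 + v) = (32850 - 27840)/(-33684 - 27279/38363) = 5010/(-1292246571/38363) = 5010*(-38363/1292246571) = -64066210/430748857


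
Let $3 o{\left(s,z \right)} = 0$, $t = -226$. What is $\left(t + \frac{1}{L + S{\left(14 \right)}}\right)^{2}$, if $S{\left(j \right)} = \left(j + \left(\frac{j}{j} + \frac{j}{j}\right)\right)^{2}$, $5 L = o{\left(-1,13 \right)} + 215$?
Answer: $\frac{4566110329}{89401} \approx 51075.0$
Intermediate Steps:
$o{\left(s,z \right)} = 0$ ($o{\left(s,z \right)} = \frac{1}{3} \cdot 0 = 0$)
$L = 43$ ($L = \frac{0 + 215}{5} = \frac{1}{5} \cdot 215 = 43$)
$S{\left(j \right)} = \left(2 + j\right)^{2}$ ($S{\left(j \right)} = \left(j + \left(1 + 1\right)\right)^{2} = \left(j + 2\right)^{2} = \left(2 + j\right)^{2}$)
$\left(t + \frac{1}{L + S{\left(14 \right)}}\right)^{2} = \left(-226 + \frac{1}{43 + \left(2 + 14\right)^{2}}\right)^{2} = \left(-226 + \frac{1}{43 + 16^{2}}\right)^{2} = \left(-226 + \frac{1}{43 + 256}\right)^{2} = \left(-226 + \frac{1}{299}\right)^{2} = \left(- \frac{67573}{299}\right)^{2} = \frac{4566110329}{89401}$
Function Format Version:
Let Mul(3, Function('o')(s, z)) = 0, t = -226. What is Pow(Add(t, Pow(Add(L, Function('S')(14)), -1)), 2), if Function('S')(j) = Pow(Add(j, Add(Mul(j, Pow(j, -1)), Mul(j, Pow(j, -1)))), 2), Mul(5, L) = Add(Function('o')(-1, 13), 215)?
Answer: Rational(4566110329, 89401) ≈ 51075.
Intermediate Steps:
Function('o')(s, z) = 0 (Function('o')(s, z) = Mul(Rational(1, 3), 0) = 0)
L = 43 (L = Mul(Rational(1, 5), Add(0, 215)) = Mul(Rational(1, 5), 215) = 43)
Function('S')(j) = Pow(Add(2, j), 2) (Function('S')(j) = Pow(Add(j, Add(1, 1)), 2) = Pow(Add(j, 2), 2) = Pow(Add(2, j), 2))
Pow(Add(t, Pow(Add(L, Function('S')(14)), -1)), 2) = Pow(Add(-226, Pow(Add(43, Pow(Add(2, 14), 2)), -1)), 2) = Pow(Add(-226, Pow(Add(43, Pow(16, 2)), -1)), 2) = Pow(Add(-226, Pow(Add(43, 256), -1)), 2) = Pow(Add(-226, Pow(299, -1)), 2) = Pow(Add(-226, Rational(1, 299)), 2) = Pow(Rational(-67573, 299), 2) = Rational(4566110329, 89401)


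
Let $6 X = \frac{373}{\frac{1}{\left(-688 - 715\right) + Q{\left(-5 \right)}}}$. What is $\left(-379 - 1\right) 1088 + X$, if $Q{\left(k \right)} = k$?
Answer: $- \frac{1502912}{3} \approx -5.0097 \cdot 10^{5}$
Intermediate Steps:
$X = - \frac{262592}{3}$ ($X = \frac{373 \frac{1}{\frac{1}{\left(-688 - 715\right) - 5}}}{6} = \frac{373 \frac{1}{\frac{1}{-1403 - 5}}}{6} = \frac{373 \frac{1}{\frac{1}{-1408}}}{6} = \frac{373 \frac{1}{- \frac{1}{1408}}}{6} = \frac{373 \left(-1408\right)}{6} = \frac{1}{6} \left(-525184\right) = - \frac{262592}{3} \approx -87531.0$)
$\left(-379 - 1\right) 1088 + X = \left(-379 - 1\right) 1088 - \frac{262592}{3} = \left(-380\right) 1088 - \frac{262592}{3} = -413440 - \frac{262592}{3} = - \frac{1502912}{3}$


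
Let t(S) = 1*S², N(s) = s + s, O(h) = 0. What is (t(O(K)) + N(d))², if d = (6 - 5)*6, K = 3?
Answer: 144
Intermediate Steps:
d = 6 (d = 1*6 = 6)
N(s) = 2*s
t(S) = S²
(t(O(K)) + N(d))² = (0² + 2*6)² = (0 + 12)² = 12² = 144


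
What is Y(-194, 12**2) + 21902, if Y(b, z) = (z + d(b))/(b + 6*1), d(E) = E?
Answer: 2058813/94 ≈ 21902.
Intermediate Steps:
Y(b, z) = (b + z)/(6 + b) (Y(b, z) = (z + b)/(b + 6*1) = (b + z)/(b + 6) = (b + z)/(6 + b))
Y(-194, 12**2) + 21902 = (-194 + 12**2)/(6 - 194) + 21902 = (-194 + 144)/(-188) + 21902 = -1/188*(-50) + 21902 = 25/94 + 21902 = 2058813/94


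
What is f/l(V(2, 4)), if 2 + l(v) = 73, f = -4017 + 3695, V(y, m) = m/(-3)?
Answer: -322/71 ≈ -4.5352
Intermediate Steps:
V(y, m) = -m/3 (V(y, m) = m*(-⅓) = -m/3)
f = -322
l(v) = 71 (l(v) = -2 + 73 = 71)
f/l(V(2, 4)) = -322/71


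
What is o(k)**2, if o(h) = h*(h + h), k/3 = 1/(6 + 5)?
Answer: 324/14641 ≈ 0.022130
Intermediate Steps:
k = 3/11 (k = 3/(6 + 5) = 3/11 ≈ 0.27273)
o(h) = 2*h**2 (o(h) = h*(2*h) = 2*h**2)
o(k)**2 = (2*(3/11)**2)**2 = (2*(9/121))**2 = (18/121)**2 = 324/14641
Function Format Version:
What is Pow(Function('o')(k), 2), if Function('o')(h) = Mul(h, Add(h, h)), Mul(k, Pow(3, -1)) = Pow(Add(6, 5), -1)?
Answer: Rational(324, 14641) ≈ 0.022130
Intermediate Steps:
k = Rational(3, 11) (k = Mul(3, Pow(Add(6, 5), -1)) = Mul(3, Pow(11, -1)) = Mul(3, Rational(1, 11)) = Rational(3, 11) ≈ 0.27273)
Function('o')(h) = Mul(2, Pow(h, 2)) (Function('o')(h) = Mul(h, Mul(2, h)) = Mul(2, Pow(h, 2)))
Pow(Function('o')(k), 2) = Pow(Mul(2, Pow(Rational(3, 11), 2)), 2) = Pow(Mul(2, Rational(9, 121)), 2) = Pow(Rational(18, 121), 2) = Rational(324, 14641)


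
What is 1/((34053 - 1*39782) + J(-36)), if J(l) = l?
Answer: -1/5765 ≈ -0.00017346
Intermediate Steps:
1/((34053 - 1*39782) + J(-36)) = 1/((34053 - 1*39782) - 36) = 1/((34053 - 39782) - 36) = 1/(-5729 - 36) = 1/(-5765) = -1/5765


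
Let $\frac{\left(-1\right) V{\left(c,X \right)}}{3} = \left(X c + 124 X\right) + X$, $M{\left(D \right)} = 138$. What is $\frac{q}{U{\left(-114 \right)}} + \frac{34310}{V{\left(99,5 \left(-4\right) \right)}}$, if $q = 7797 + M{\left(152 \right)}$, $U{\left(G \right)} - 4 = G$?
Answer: $- \frac{1028723}{14784} \approx -69.583$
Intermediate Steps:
$V{\left(c,X \right)} = - 375 X - 3 X c$ ($V{\left(c,X \right)} = - 3 \left(\left(X c + 124 X\right) + X\right) = - 3 \left(\left(124 X + X c\right) + X\right) = - 3 \left(125 X + X c\right) = - 375 X - 3 X c$)
$U{\left(G \right)} = 4 + G$
$q = 7935$ ($q = 7797 + 138 = 7935$)
$\frac{q}{U{\left(-114 \right)}} + \frac{34310}{V{\left(99,5 \left(-4\right) \right)}} = \frac{7935}{4 - 114} + \frac{34310}{\left(-3\right) 5 \left(-4\right) \left(125 + 99\right)} = \frac{7935}{-110} + \frac{34310}{\left(-3\right) \left(-20\right) 224} = 7935 \left(- \frac{1}{110}\right) + \frac{34310}{13440} = - \frac{1587}{22} + 34310 \cdot \frac{1}{13440} = - \frac{1587}{22} + \frac{3431}{1344} = - \frac{1028723}{14784}$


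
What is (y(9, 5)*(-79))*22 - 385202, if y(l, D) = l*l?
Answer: -525980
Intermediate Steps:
y(l, D) = l²
(y(9, 5)*(-79))*22 - 385202 = (9²*(-79))*22 - 385202 = (81*(-79))*22 - 385202 = -6399*22 - 385202 = -140778 - 385202 = -525980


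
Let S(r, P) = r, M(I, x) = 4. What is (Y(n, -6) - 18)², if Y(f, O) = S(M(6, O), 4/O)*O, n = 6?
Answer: 1764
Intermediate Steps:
Y(f, O) = 4*O
(Y(n, -6) - 18)² = (4*(-6) - 18)² = (-24 - 18)² = (-42)² = 1764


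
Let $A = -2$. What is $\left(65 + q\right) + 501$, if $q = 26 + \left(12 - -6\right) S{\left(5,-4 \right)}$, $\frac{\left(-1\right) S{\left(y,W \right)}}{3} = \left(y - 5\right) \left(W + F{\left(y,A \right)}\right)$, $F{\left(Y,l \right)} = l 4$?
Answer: $592$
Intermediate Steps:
$F{\left(Y,l \right)} = 4 l$
$S{\left(y,W \right)} = - 3 \left(-8 + W\right) \left(-5 + y\right)$ ($S{\left(y,W \right)} = - 3 \left(y - 5\right) \left(W + 4 \left(-2\right)\right) = - 3 \left(-5 + y\right) \left(W - 8\right) = - 3 \left(-5 + y\right) \left(-8 + W\right) = - 3 \left(-8 + W\right) \left(-5 + y\right)$)
$q = 26$ ($q = 26 + \left(12 - -6\right) \left(-120 + 15 \left(-4\right) + 24 \cdot 5 - \left(-12\right) 5\right) = 26 + \left(12 + 6\right) \left(-120 - 60 + 120 + 60\right) = 26 + 18 \cdot 0 = 26 + 0 = 26$)
$\left(65 + q\right) + 501 = \left(65 + 26\right) + 501 = 91 + 501 = 592$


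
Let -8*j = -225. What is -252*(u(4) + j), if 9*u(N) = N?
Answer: -14399/2 ≈ -7199.5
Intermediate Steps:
j = 225/8 (j = -⅛*(-225) = 225/8 ≈ 28.125)
u(N) = N/9
-252*(u(4) + j) = -252*((⅑)*4 + 225/8) = -252*(4/9 + 225/8) = -252*2057/72 = -14399/2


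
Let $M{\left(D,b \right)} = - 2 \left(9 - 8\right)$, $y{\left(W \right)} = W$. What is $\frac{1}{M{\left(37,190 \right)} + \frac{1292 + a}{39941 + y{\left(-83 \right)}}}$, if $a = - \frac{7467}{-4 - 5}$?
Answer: $- \frac{119574}{232783} \approx -0.51367$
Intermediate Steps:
$M{\left(D,b \right)} = -2$ ($M{\left(D,b \right)} = \left(-2\right) 1 = -2$)
$a = \frac{2489}{3}$ ($a = - \frac{7467}{-9} = \left(-7467\right) \left(- \frac{1}{9}\right) = \frac{2489}{3} \approx 829.67$)
$\frac{1}{M{\left(37,190 \right)} + \frac{1292 + a}{39941 + y{\left(-83 \right)}}} = \frac{1}{-2 + \frac{1292 + \frac{2489}{3}}{39941 - 83}} = \frac{1}{-2 + \frac{6365}{3 \cdot 39858}} = \frac{1}{-2 + \frac{6365}{3} \cdot \frac{1}{39858}} = \frac{1}{-2 + \frac{6365}{119574}} = \frac{1}{- \frac{232783}{119574}} = - \frac{119574}{232783}$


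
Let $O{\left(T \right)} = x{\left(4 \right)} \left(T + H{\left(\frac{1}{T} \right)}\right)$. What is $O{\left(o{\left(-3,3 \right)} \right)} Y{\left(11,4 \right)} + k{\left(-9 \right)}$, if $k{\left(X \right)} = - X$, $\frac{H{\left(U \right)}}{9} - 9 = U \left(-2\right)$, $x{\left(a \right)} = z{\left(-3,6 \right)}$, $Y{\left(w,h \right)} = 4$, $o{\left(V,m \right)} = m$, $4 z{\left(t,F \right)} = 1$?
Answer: $87$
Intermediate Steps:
$z{\left(t,F \right)} = \frac{1}{4}$ ($z{\left(t,F \right)} = \frac{1}{4} \cdot 1 = \frac{1}{4}$)
$x{\left(a \right)} = \frac{1}{4}$
$H{\left(U \right)} = 81 - 18 U$ ($H{\left(U \right)} = 81 + 9 U \left(-2\right) = 81 + 9 \left(- 2 U\right) = 81 - 18 U$)
$O{\left(T \right)} = \frac{81}{4} - \frac{9}{2 T} + \frac{T}{4}$ ($O{\left(T \right)} = \frac{T + \left(81 - \frac{18}{T}\right)}{4} = \frac{81 + T - \frac{18}{T}}{4} = \frac{81}{4} - \frac{9}{2 T} + \frac{T}{4}$)
$O{\left(o{\left(-3,3 \right)} \right)} Y{\left(11,4 \right)} + k{\left(-9 \right)} = \frac{-18 + 3^{2} + 81 \cdot 3}{4 \cdot 3} \cdot 4 - -9 = \frac{1}{4} \cdot \frac{1}{3} \left(-18 + 9 + 243\right) 4 + 9 = \frac{1}{4} \cdot \frac{1}{3} \cdot 234 \cdot 4 + 9 = \frac{39}{2} \cdot 4 + 9 = 78 + 9 = 87$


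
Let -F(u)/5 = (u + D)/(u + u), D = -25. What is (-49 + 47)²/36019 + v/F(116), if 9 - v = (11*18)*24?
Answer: 39634444964/16388645 ≈ 2418.4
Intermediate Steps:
F(u) = -5*(-25 + u)/(2*u) (F(u) = -5*(u - 25)/(u + u) = -5*(-25 + u)/(2*u))
v = -4743 (v = 9 - 11*18*24 = 9 - 198*24 = 9 - 1*4752 = 9 - 4752 = -4743)
(-49 + 47)²/36019 + v/F(116) = (-49 + 47)²/36019 - 4743*232/(5*(25 - 1*116)) = (-2)²*(1/36019) - 4743*232/(5*(25 - 116)) = 4*(1/36019) - 4743/((5/2)*(1/116)*(-91)) = 4/36019 - 4743/(-455/232) = 4/36019 - 4743*(-232/455) = 4/36019 + 1100376/455 = 39634444964/16388645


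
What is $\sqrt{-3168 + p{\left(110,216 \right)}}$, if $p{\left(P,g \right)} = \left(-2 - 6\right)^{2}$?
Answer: $4 i \sqrt{194} \approx 55.714 i$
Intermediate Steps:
$p{\left(P,g \right)} = 64$ ($p{\left(P,g \right)} = \left(-8\right)^{2} = 64$)
$\sqrt{-3168 + p{\left(110,216 \right)}} = \sqrt{-3168 + 64} = \sqrt{-3104} = 4 i \sqrt{194}$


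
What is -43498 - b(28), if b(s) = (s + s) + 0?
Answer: -43554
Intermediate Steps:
b(s) = 2*s (b(s) = 2*s + 0 = 2*s)
-43498 - b(28) = -43498 - 2*28 = -43498 - 1*56 = -43498 - 56 = -43554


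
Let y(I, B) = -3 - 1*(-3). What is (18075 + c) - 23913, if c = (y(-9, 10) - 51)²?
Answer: -3237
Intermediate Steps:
y(I, B) = 0 (y(I, B) = -3 + 3 = 0)
c = 2601 (c = (0 - 51)² = (-51)² = 2601)
(18075 + c) - 23913 = (18075 + 2601) - 23913 = 20676 - 23913 = -3237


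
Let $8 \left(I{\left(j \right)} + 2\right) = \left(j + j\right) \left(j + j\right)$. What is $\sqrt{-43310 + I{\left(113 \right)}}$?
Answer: $\frac{i \sqrt{147710}}{2} \approx 192.17 i$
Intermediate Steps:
$I{\left(j \right)} = -2 + \frac{j^{2}}{2}$ ($I{\left(j \right)} = -2 + \frac{\left(j + j\right) \left(j + j\right)}{8} = -2 + \frac{2 j 2 j}{8} = -2 + \frac{4 j^{2}}{8} = -2 + \frac{j^{2}}{2}$)
$\sqrt{-43310 + I{\left(113 \right)}} = \sqrt{-43310 - \left(2 - \frac{113^{2}}{2}\right)} = \sqrt{-43310 + \left(-2 + \frac{1}{2} \cdot 12769\right)} = \sqrt{-43310 + \left(-2 + \frac{12769}{2}\right)} = \sqrt{-43310 + \frac{12765}{2}} = \sqrt{- \frac{73855}{2}} = \frac{i \sqrt{147710}}{2}$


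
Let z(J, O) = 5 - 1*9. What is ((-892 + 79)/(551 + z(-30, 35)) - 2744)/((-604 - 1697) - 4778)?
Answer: 1501781/3872213 ≈ 0.38784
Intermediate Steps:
z(J, O) = -4 (z(J, O) = 5 - 9 = -4)
((-892 + 79)/(551 + z(-30, 35)) - 2744)/((-604 - 1697) - 4778) = ((-892 + 79)/(551 - 4) - 2744)/((-604 - 1697) - 4778) = (-813/547 - 2744)/(-2301 - 4778) = (-813*1/547 - 2744)/(-7079) = (-813/547 - 2744)*(-1/7079) = -1501781/547*(-1/7079) = 1501781/3872213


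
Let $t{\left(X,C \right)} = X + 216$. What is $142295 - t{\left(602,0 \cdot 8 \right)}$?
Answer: $141477$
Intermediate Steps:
$t{\left(X,C \right)} = 216 + X$
$142295 - t{\left(602,0 \cdot 8 \right)} = 142295 - \left(216 + 602\right) = 142295 - 818 = 141477$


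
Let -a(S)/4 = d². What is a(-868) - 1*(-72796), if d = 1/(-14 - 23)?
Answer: 99657720/1369 ≈ 72796.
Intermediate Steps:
d = -1/37 (d = 1/(-37) = -1/37 ≈ -0.027027)
a(S) = -4/1369 (a(S) = -4*(-1/37)² = -4*1/1369 = -4/1369)
a(-868) - 1*(-72796) = -4/1369 - 1*(-72796) = -4/1369 + 72796 = 99657720/1369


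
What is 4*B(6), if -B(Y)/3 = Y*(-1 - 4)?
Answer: 360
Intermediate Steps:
B(Y) = 15*Y (B(Y) = -3*Y*(-1 - 4) = -3*Y*(-5) = -(-15)*Y = 15*Y)
4*B(6) = 4*(15*6) = 4*90 = 360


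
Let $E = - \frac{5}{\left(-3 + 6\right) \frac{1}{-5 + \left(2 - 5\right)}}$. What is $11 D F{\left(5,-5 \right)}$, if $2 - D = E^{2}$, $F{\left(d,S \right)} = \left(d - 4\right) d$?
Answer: $- \frac{87010}{9} \approx -9667.8$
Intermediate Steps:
$E = \frac{40}{3}$ ($E = - \frac{5}{3 \frac{1}{-5 - 3}} = - \frac{5}{3 \frac{1}{-8}} = - \frac{5}{3 \left(- \frac{1}{8}\right)} = - \frac{5}{- \frac{3}{8}} = \left(-5\right) \left(- \frac{8}{3}\right) = \frac{40}{3} \approx 13.333$)
$F{\left(d,S \right)} = d \left(-4 + d\right)$ ($F{\left(d,S \right)} = \left(-4 + d\right) d = d \left(-4 + d\right)$)
$D = - \frac{1582}{9}$ ($D = 2 - \left(\frac{40}{3}\right)^{2} = 2 - \frac{1600}{9} = - \frac{1582}{9} \approx -175.78$)
$11 D F{\left(5,-5 \right)} = 11 \left(- \frac{1582}{9}\right) 5 \left(-4 + 5\right) = - \frac{17402 \cdot 5 \cdot 1}{9} = \left(- \frac{17402}{9}\right) 5 = - \frac{87010}{9}$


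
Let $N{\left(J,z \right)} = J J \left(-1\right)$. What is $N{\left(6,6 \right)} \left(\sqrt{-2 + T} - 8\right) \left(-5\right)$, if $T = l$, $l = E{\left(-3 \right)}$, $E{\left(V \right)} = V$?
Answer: $-1440 + 180 i \sqrt{5} \approx -1440.0 + 402.49 i$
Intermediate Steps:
$N{\left(J,z \right)} = - J^{2}$ ($N{\left(J,z \right)} = J^{2} \left(-1\right) = - J^{2}$)
$l = -3$
$T = -3$
$N{\left(6,6 \right)} \left(\sqrt{-2 + T} - 8\right) \left(-5\right) = - 6^{2} \left(\sqrt{-2 - 3} - 8\right) \left(-5\right) = \left(-1\right) 36 \left(\sqrt{-5} - 8\right) \left(-5\right) = - 36 \left(i \sqrt{5} - 8\right) \left(-5\right) = - 36 \left(-8 + i \sqrt{5}\right) \left(-5\right) = - 36 \left(40 - 5 i \sqrt{5}\right) = -1440 + 180 i \sqrt{5}$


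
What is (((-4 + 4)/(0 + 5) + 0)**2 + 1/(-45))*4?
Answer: -4/45 ≈ -0.088889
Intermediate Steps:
(((-4 + 4)/(0 + 5) + 0)**2 + 1/(-45))*4 = ((0/5 + 0)**2 - 1/45)*4 = ((0*(1/5) + 0)**2 - 1/45)*4 = ((0 + 0)**2 - 1/45)*4 = (0**2 - 1/45)*4 = (0 - 1/45)*4 = -1/45*4 = -4/45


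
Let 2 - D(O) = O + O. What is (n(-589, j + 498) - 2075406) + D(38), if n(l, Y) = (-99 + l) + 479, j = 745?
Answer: -2075689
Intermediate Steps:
D(O) = 2 - 2*O (D(O) = 2 - (O + O) = 2 - 2*O)
n(l, Y) = 380 + l
(n(-589, j + 498) - 2075406) + D(38) = ((380 - 589) - 2075406) + (2 - 2*38) = (-209 - 2075406) + (2 - 76) = -2075615 - 74 = -2075689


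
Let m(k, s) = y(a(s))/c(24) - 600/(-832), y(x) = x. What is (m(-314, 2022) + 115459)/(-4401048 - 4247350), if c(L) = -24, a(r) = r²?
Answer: 5708953/899433392 ≈ 0.0063473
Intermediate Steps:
m(k, s) = 75/104 - s²/24 (m(k, s) = s²/(-24) - 600/(-832) = s²*(-1/24) - 600*(-1/832) = -s²/24 + 75/104 = 75/104 - s²/24)
(m(-314, 2022) + 115459)/(-4401048 - 4247350) = ((75/104 - 1/24*2022²) + 115459)/(-4401048 - 4247350) = ((75/104 - 1/24*4088484) + 115459)/(-8648398) = ((75/104 - 340707/2) + 115459)*(-1/8648398) = (-17716689/104 + 115459)*(-1/8648398) = -5708953/104*(-1/8648398) = 5708953/899433392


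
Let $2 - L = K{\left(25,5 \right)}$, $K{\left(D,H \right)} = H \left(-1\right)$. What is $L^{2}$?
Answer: $49$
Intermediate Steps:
$K{\left(D,H \right)} = - H$
$L = 7$ ($L = 2 - \left(-1\right) 5 = 2 - -5 = 2 + 5 = 7$)
$L^{2} = 7^{2} = 49$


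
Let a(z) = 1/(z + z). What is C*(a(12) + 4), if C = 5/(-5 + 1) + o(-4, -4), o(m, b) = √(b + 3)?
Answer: -485/96 + 97*I/24 ≈ -5.0521 + 4.0417*I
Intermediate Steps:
o(m, b) = √(3 + b)
C = -5/4 + I (C = 5/(-5 + 1) + √(3 - 4) = 5/(-4) + √(-1) = -¼*5 + I = -5/4 + I ≈ -1.25 + 1.0*I)
a(z) = 1/(2*z)
C*(a(12) + 4) = (-5/4 + I)*((½)/12 + 4) = (-5/4 + I)*((½)*(1/12) + 4) = (-5/4 + I)*(1/24 + 4) = (-5/4 + I)*(97/24) = -485/96 + 97*I/24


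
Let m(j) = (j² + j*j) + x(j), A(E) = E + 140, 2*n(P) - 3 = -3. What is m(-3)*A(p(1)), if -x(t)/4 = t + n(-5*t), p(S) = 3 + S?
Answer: 4320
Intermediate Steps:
n(P) = 0 (n(P) = 3/2 + (½)*(-3) = 3/2 - 3/2 = 0)
A(E) = 140 + E
x(t) = -4*t (x(t) = -4*(t + 0) = -4*t)
m(j) = -4*j + 2*j² (m(j) = (j² + j*j) - 4*j = (j² + j²) - 4*j = 2*j² - 4*j = -4*j + 2*j²)
m(-3)*A(p(1)) = (2*(-3)*(-2 - 3))*(140 + (3 + 1)) = (2*(-3)*(-5))*(140 + 4) = 30*144 = 4320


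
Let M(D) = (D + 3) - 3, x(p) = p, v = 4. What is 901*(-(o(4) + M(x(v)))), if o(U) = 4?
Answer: -7208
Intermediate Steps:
M(D) = D (M(D) = (3 + D) - 3 = D)
901*(-(o(4) + M(x(v)))) = 901*(-(4 + 4)) = 901*(-1*8) = 901*(-8) = -7208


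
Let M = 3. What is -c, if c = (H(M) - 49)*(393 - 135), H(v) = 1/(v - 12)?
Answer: 38012/3 ≈ 12671.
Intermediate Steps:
H(v) = 1/(-12 + v)
c = -38012/3 (c = (1/(-12 + 3) - 49)*(393 - 135) = (1/(-9) - 49)*258 = (-⅑ - 49)*258 = -442/9*258 = -38012/3 ≈ -12671.)
-c = -1*(-38012/3) = 38012/3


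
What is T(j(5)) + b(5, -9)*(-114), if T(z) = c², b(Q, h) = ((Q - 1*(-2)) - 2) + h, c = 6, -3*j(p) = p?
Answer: 492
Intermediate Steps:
j(p) = -p/3
b(Q, h) = Q + h (b(Q, h) = ((Q + 2) - 2) + h = ((2 + Q) - 2) + h = Q + h)
T(z) = 36 (T(z) = 6² = 36)
T(j(5)) + b(5, -9)*(-114) = 36 + (5 - 9)*(-114) = 36 - 4*(-114) = 36 + 456 = 492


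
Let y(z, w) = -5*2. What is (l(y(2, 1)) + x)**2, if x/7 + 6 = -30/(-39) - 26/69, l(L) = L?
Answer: 1951872400/804609 ≈ 2425.9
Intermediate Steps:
y(z, w) = -10
x = -35210/897 (x = -42 + 7*(-30/(-39) - 26/69) = -42 + 7*(-30*(-1/39) - 26*1/69) = -42 + 7*(10/13 - 26/69) = -42 + 7*(352/897) = -42 + 2464/897 = -35210/897 ≈ -39.253)
(l(y(2, 1)) + x)**2 = (-10 - 35210/897)**2 = (-44180/897)**2 = 1951872400/804609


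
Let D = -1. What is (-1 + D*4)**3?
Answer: -125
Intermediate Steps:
(-1 + D*4)**3 = (-1 - 1*4)**3 = (-1 - 4)**3 = (-5)**3 = -125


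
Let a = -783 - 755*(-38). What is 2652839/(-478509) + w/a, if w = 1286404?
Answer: 541523113663/13353750663 ≈ 40.552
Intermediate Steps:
a = 27907 (a = -783 + 28690 = 27907)
2652839/(-478509) + w/a = 2652839/(-478509) + 1286404/27907 = 2652839*(-1/478509) + 1286404*(1/27907) = -2652839/478509 + 1286404/27907 = 541523113663/13353750663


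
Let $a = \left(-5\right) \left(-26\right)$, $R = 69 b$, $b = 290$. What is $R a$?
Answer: $2601300$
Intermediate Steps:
$R = 20010$ ($R = 69 \cdot 290 = 20010$)
$a = 130$
$R a = 20010 \cdot 130 = 2601300$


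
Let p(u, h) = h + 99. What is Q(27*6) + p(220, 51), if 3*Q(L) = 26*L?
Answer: 1554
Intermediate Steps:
Q(L) = 26*L/3 (Q(L) = (26*L)/3 = 26*L/3)
p(u, h) = 99 + h
Q(27*6) + p(220, 51) = 26*(27*6)/3 + (99 + 51) = (26/3)*162 + 150 = 1404 + 150 = 1554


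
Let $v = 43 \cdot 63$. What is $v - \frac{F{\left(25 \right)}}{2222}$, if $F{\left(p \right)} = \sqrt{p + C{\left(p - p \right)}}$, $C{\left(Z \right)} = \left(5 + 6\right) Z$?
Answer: $\frac{6019393}{2222} \approx 2709.0$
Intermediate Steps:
$v = 2709$
$C{\left(Z \right)} = 11 Z$
$F{\left(p \right)} = \sqrt{p}$ ($F{\left(p \right)} = \sqrt{p + 11 \left(p - p\right)} = \sqrt{p + 11 \cdot 0} = \sqrt{p + 0} = \sqrt{p}$)
$v - \frac{F{\left(25 \right)}}{2222} = 2709 - \frac{\sqrt{25}}{2222} = 2709 - 5 \cdot \frac{1}{2222} = 2709 - \frac{5}{2222} = \frac{6019393}{2222}$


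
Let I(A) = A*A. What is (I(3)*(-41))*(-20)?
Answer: 7380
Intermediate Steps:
I(A) = A²
(I(3)*(-41))*(-20) = (3²*(-41))*(-20) = (9*(-41))*(-20) = -369*(-20) = 7380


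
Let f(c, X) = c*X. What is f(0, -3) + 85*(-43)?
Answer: -3655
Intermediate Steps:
f(c, X) = X*c
f(0, -3) + 85*(-43) = -3*0 + 85*(-43) = 0 - 3655 = -3655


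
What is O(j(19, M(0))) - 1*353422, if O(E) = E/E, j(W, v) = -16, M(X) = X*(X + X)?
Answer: -353421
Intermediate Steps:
M(X) = 2*X**2 (M(X) = X*(2*X) = 2*X**2)
O(E) = 1
O(j(19, M(0))) - 1*353422 = 1 - 1*353422 = 1 - 353422 = -353421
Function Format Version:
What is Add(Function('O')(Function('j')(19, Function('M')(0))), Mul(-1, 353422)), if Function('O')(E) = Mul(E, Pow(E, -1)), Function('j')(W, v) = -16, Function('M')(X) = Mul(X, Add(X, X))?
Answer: -353421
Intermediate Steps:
Function('M')(X) = Mul(2, Pow(X, 2)) (Function('M')(X) = Mul(X, Mul(2, X)) = Mul(2, Pow(X, 2)))
Function('O')(E) = 1
Add(Function('O')(Function('j')(19, Function('M')(0))), Mul(-1, 353422)) = Add(1, Mul(-1, 353422)) = Add(1, -353422) = -353421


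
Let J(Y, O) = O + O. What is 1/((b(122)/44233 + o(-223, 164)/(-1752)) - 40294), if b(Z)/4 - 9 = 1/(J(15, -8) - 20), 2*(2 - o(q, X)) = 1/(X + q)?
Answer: -27433660464/1105411923927503 ≈ -2.4818e-5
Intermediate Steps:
J(Y, O) = 2*O
o(q, X) = 2 - 1/(2*(X + q))
b(Z) = 323/9 (b(Z) = 36 + 4/(2*(-8) - 20) = 36 + 4/(-16 - 20) = 36 + 4/(-36) = 36 + 4*(-1/36) = 36 - 1/9 = 323/9)
1/((b(122)/44233 + o(-223, 164)/(-1752)) - 40294) = 1/(((323/9)/44233 + ((-1/2 + 2*164 + 2*(-223))/(164 - 223))/(-1752)) - 40294) = 1/(((323/9)*(1/44233) + ((-1/2 + 328 - 446)/(-59))*(-1/1752)) - 40294) = 1/((323/398097 - 1/59*(-237/2)*(-1/1752)) - 40294) = 1/((323/398097 + (237/118)*(-1/1752)) - 40294) = 1/((323/398097 - 79/68912) - 40294) = 1/(-9191087/27433660464 - 40294) = 1/(-1105411923927503/27433660464) = -27433660464/1105411923927503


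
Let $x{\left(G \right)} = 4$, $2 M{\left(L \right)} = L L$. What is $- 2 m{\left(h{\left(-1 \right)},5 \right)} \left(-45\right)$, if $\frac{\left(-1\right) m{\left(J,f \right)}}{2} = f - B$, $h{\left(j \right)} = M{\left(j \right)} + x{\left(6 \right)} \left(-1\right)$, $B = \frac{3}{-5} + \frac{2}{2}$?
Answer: $-828$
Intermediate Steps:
$M{\left(L \right)} = \frac{L^{2}}{2}$ ($M{\left(L \right)} = \frac{L L}{2} = \frac{L^{2}}{2}$)
$B = \frac{2}{5}$ ($B = 3 \left(- \frac{1}{5}\right) + 2 \cdot \frac{1}{2} = - \frac{3}{5} + 1 = \frac{2}{5} \approx 0.4$)
$h{\left(j \right)} = -4 + \frac{j^{2}}{2}$ ($h{\left(j \right)} = \frac{j^{2}}{2} + 4 \left(-1\right) = \frac{j^{2}}{2} - 4 = -4 + \frac{j^{2}}{2}$)
$m{\left(J,f \right)} = \frac{4}{5} - 2 f$ ($m{\left(J,f \right)} = - 2 \left(f - \frac{2}{5}\right) = - 2 \left(- \frac{2}{5} + f\right) = \frac{4}{5} - 2 f$)
$- 2 m{\left(h{\left(-1 \right)},5 \right)} \left(-45\right) = - 2 \left(\frac{4}{5} - 10\right) \left(-45\right) = \left(-2\right) \left(- \frac{46}{5}\right) \left(-45\right) = \frac{92}{5} \left(-45\right) = -828$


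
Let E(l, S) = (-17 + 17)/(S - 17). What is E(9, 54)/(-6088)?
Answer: 0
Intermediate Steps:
E(l, S) = 0 (E(l, S) = 0/(-17 + S) = 0)
E(9, 54)/(-6088) = 0/(-6088) = 0*(-1/6088) = 0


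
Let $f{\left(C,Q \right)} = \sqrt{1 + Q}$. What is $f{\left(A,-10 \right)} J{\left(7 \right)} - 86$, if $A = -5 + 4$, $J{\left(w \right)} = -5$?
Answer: $-86 - 15 i \approx -86.0 - 15.0 i$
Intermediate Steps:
$A = -1$
$f{\left(A,-10 \right)} J{\left(7 \right)} - 86 = \sqrt{1 - 10} \left(-5\right) - 86 = \sqrt{-9} \left(-5\right) - 86 = 3 i \left(-5\right) - 86 = - 15 i - 86 = -86 - 15 i$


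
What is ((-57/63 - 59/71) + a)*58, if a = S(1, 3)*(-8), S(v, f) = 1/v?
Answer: -841928/1491 ≈ -564.67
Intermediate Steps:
a = -8 (a = -8/1 = 1*(-8) = -8)
((-57/63 - 59/71) + a)*58 = ((-57/63 - 59/71) - 8)*58 = ((-57*1/63 - 59*1/71) - 8)*58 = ((-19/21 - 59/71) - 8)*58 = (-2588/1491 - 8)*58 = -14516/1491*58 = -841928/1491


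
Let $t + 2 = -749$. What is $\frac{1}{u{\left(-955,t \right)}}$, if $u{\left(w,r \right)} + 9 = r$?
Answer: $- \frac{1}{760} \approx -0.0013158$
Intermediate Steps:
$t = -751$ ($t = -2 - 749 = -751$)
$u{\left(w,r \right)} = -9 + r$
$\frac{1}{u{\left(-955,t \right)}} = \frac{1}{-9 - 751} = \frac{1}{-760} = - \frac{1}{760}$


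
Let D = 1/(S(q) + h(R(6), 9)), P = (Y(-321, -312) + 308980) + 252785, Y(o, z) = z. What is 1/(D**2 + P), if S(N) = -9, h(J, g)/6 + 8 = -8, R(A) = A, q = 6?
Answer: 11025/6190019326 ≈ 1.7811e-6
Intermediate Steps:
h(J, g) = -96 (h(J, g) = -48 + 6*(-8) = -48 - 48 = -96)
P = 561453 (P = (-312 + 308980) + 252785 = 308668 + 252785 = 561453)
D = -1/105 (D = 1/(-9 - 96) = 1/(-105) = -1/105 ≈ -0.0095238)
1/(D**2 + P) = 1/((-1/105)**2 + 561453) = 1/(1/11025 + 561453) = 1/(6190019326/11025) = 11025/6190019326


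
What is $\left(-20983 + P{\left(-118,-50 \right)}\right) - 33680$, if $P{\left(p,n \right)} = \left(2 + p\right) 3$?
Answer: $-55011$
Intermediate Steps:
$P{\left(p,n \right)} = 6 + 3 p$
$\left(-20983 + P{\left(-118,-50 \right)}\right) - 33680 = \left(-20983 + \left(6 + 3 \left(-118\right)\right)\right) - 33680 = \left(-20983 + \left(6 - 354\right)\right) - 33680 = \left(-20983 - 348\right) - 33680 = -21331 - 33680 = -55011$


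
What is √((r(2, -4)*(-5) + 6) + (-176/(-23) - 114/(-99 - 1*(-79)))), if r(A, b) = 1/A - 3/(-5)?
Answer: 3*√20355/115 ≈ 3.7219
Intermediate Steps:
r(A, b) = ⅗ + 1/A (r(A, b) = 1/A - 3*(-⅕) = 1/A + ⅗ = ⅗ + 1/A)
√((r(2, -4)*(-5) + 6) + (-176/(-23) - 114/(-99 - 1*(-79)))) = √(((⅗ + 1/2)*(-5) + 6) + (-176/(-23) - 114/(-99 - 1*(-79)))) = √(((⅗ + ½)*(-5) + 6) + (-176*(-1/23) - 114/(-99 + 79))) = √(((11/10)*(-5) + 6) + (176/23 - 114/(-20))) = √((-11/2 + 6) + (176/23 - 114*(-1/20))) = √(½ + (176/23 + 57/10)) = √(½ + 3071/230) = √(1593/115) = 3*√20355/115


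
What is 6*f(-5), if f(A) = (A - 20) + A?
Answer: -180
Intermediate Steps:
f(A) = -20 + 2*A (f(A) = (-20 + A) + A = -20 + 2*A)
6*f(-5) = 6*(-20 + 2*(-5)) = 6*(-20 - 10) = 6*(-30) = -180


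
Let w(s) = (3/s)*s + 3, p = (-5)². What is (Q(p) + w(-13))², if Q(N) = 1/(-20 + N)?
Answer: 961/25 ≈ 38.440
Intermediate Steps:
p = 25
w(s) = 6 (w(s) = 3 + 3 = 6)
(Q(p) + w(-13))² = (1/(-20 + 25) + 6)² = (1/5 + 6)² = (⅕ + 6)² = (31/5)² = 961/25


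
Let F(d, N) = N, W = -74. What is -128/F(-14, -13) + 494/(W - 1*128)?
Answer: 9717/1313 ≈ 7.4006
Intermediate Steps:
-128/F(-14, -13) + 494/(W - 1*128) = -128/(-13) + 494/(-74 - 1*128) = -128*(-1/13) + 494/(-74 - 128) = 128/13 + 494/(-202) = 128/13 + 494*(-1/202) = 128/13 - 247/101 = 9717/1313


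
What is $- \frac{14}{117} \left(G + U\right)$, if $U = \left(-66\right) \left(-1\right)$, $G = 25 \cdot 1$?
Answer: $- \frac{98}{9} \approx -10.889$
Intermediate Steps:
$G = 25$
$U = 66$
$- \frac{14}{117} \left(G + U\right) = - \frac{14}{117} \left(25 + 66\right) = \left(-14\right) \frac{1}{117} \cdot 91 = \left(- \frac{14}{117}\right) 91 = - \frac{98}{9}$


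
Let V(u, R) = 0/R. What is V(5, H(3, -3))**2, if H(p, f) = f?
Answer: 0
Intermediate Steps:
V(u, R) = 0
V(5, H(3, -3))**2 = 0**2 = 0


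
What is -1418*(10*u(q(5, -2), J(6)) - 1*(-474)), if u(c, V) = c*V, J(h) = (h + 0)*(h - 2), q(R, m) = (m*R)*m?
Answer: -7478532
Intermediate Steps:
q(R, m) = R*m² (q(R, m) = (R*m)*m = R*m²)
J(h) = h*(-2 + h)
u(c, V) = V*c
-1418*(10*u(q(5, -2), J(6)) - 1*(-474)) = -1418*(10*((6*(-2 + 6))*(5*(-2)²)) - 1*(-474)) = -1418*(10*((6*4)*(5*4)) + 474) = -1418*(10*(24*20) + 474) = -1418*(10*480 + 474) = -1418*(4800 + 474) = -1418*5274 = -7478532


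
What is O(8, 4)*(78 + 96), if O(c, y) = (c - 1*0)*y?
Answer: 5568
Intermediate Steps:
O(c, y) = c*y (O(c, y) = (c + 0)*y = c*y)
O(8, 4)*(78 + 96) = (8*4)*(78 + 96) = 32*174 = 5568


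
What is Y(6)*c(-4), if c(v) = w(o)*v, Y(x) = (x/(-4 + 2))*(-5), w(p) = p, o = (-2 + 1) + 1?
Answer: 0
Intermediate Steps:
o = 0 (o = -1 + 1 = 0)
Y(x) = 5*x/2 (Y(x) = (x/(-2))*(-5) = -x/2*(-5) = 5*x/2)
c(v) = 0 (c(v) = 0*v = 0)
Y(6)*c(-4) = ((5/2)*6)*0 = 15*0 = 0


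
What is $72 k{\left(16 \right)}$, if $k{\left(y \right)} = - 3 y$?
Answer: $-3456$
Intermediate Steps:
$72 k{\left(16 \right)} = 72 \left(\left(-3\right) 16\right) = 72 \left(-48\right) = -3456$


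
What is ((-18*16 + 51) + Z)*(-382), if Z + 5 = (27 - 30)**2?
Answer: 89006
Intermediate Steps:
Z = 4 (Z = -5 + (27 - 30)**2 = -5 + (-3)**2 = -5 + 9 = 4)
((-18*16 + 51) + Z)*(-382) = ((-18*16 + 51) + 4)*(-382) = ((-288 + 51) + 4)*(-382) = (-237 + 4)*(-382) = -233*(-382) = 89006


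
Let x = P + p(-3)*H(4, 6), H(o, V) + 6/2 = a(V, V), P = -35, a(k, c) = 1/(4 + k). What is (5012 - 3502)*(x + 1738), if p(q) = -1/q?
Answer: 7710211/3 ≈ 2.5701e+6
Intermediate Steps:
H(o, V) = -3 + 1/(4 + V)
x = -1079/30 (x = -35 + (-1/(-3))*((-11 - 3*6)/(4 + 6)) = -35 + (-1*(-⅓))*((-11 - 18)/10) = -35 + ((⅒)*(-29))/3 = -35 + (⅓)*(-29/10) = -35 - 29/30 = -1079/30 ≈ -35.967)
(5012 - 3502)*(x + 1738) = (5012 - 3502)*(-1079/30 + 1738) = 1510*(51061/30) = 7710211/3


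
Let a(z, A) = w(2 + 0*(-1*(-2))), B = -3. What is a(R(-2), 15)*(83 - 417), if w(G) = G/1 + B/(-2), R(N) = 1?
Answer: -1169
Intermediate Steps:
w(G) = 3/2 + G (w(G) = G/1 - 3/(-2) = G*1 - 3*(-½) = G + 3/2 = 3/2 + G)
a(z, A) = 7/2 (a(z, A) = 3/2 + (2 + 0*(-1*(-2))) = 3/2 + (2 + 0*2) = 3/2 + (2 + 0) = 3/2 + 2 = 7/2)
a(R(-2), 15)*(83 - 417) = 7*(83 - 417)/2 = (7/2)*(-334) = -1169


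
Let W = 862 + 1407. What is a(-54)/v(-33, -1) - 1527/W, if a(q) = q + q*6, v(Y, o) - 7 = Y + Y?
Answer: 767589/133871 ≈ 5.7338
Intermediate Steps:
v(Y, o) = 7 + 2*Y (v(Y, o) = 7 + (Y + Y) = 7 + 2*Y)
W = 2269
a(q) = 7*q (a(q) = q + 6*q = 7*q)
a(-54)/v(-33, -1) - 1527/W = (7*(-54))/(7 + 2*(-33)) - 1527/2269 = -378/(7 - 66) - 1527*1/2269 = -378/(-59) - 1527/2269 = -378*(-1/59) - 1527/2269 = 378/59 - 1527/2269 = 767589/133871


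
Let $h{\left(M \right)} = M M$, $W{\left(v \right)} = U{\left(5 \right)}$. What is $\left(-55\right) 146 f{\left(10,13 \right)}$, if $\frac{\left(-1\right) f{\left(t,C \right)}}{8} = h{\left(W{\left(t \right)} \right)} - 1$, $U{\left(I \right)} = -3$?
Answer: $513920$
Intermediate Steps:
$W{\left(v \right)} = -3$
$h{\left(M \right)} = M^{2}$
$f{\left(t,C \right)} = -64$ ($f{\left(t,C \right)} = - 8 \left(\left(-3\right)^{2} - 1\right) = - 8 \left(9 - 1\right) = \left(-8\right) 8 = -64$)
$\left(-55\right) 146 f{\left(10,13 \right)} = \left(-55\right) 146 \left(-64\right) = \left(-8030\right) \left(-64\right) = 513920$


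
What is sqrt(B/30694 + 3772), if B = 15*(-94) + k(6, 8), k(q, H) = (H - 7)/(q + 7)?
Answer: sqrt(600565081383410)/399022 ≈ 61.416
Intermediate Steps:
k(q, H) = (-7 + H)/(7 + q)
B = -18329/13 (B = 15*(-94) + (-7 + 8)/(7 + 6) = -1410 + 1/13 = -18329/13 ≈ -1409.9)
sqrt(B/30694 + 3772) = sqrt(-18329/13/30694 + 3772) = sqrt(-18329/13*1/30694 + 3772) = sqrt(-18329/399022 + 3772) = sqrt(1505092655/399022) = sqrt(600565081383410)/399022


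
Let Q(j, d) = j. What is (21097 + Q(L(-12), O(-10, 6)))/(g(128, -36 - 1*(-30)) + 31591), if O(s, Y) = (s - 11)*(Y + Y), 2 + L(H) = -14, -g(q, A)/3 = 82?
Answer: 21081/31345 ≈ 0.67255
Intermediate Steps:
g(q, A) = -246 (g(q, A) = -3*82 = -246)
L(H) = -16 (L(H) = -2 - 14 = -16)
O(s, Y) = 2*Y*(-11 + s) (O(s, Y) = (-11 + s)*(2*Y) = 2*Y*(-11 + s))
(21097 + Q(L(-12), O(-10, 6)))/(g(128, -36 - 1*(-30)) + 31591) = (21097 - 16)/(-246 + 31591) = 21081/31345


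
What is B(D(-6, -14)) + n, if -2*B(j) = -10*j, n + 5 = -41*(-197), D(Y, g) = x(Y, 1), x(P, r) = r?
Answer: 8077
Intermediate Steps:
D(Y, g) = 1
n = 8072 (n = -5 - 41*(-197) = -5 + 8077 = 8072)
B(j) = 5*j (B(j) = -(-5)*j = 5*j)
B(D(-6, -14)) + n = 5*1 + 8072 = 5 + 8072 = 8077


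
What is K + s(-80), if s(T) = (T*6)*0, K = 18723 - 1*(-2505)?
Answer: 21228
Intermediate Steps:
K = 21228 (K = 18723 + 2505 = 21228)
s(T) = 0 (s(T) = (6*T)*0 = 0)
K + s(-80) = 21228 + 0 = 21228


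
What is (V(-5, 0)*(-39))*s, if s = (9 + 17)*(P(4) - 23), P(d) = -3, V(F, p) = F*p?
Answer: 0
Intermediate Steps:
s = -676 (s = (9 + 17)*(-3 - 23) = 26*(-26) = -676)
(V(-5, 0)*(-39))*s = (-5*0*(-39))*(-676) = (0*(-39))*(-676) = 0*(-676) = 0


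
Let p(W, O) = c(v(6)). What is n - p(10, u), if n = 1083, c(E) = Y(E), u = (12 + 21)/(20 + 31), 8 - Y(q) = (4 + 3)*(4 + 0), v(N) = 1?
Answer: 1103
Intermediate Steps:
Y(q) = -20 (Y(q) = 8 - (4 + 3)*(4 + 0) = 8 - 7*4 = 8 - 1*28 = 8 - 28 = -20)
u = 11/17 (u = 33/51 = 33*(1/51) = 11/17 ≈ 0.64706)
c(E) = -20
p(W, O) = -20
n - p(10, u) = 1083 - 1*(-20) = 1083 + 20 = 1103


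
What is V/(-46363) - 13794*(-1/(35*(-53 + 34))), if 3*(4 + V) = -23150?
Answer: -100167944/4868115 ≈ -20.576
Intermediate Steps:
V = -23162/3 (V = -4 + (⅓)*(-23150) = -4 - 23150/3 = -23162/3 ≈ -7720.7)
V/(-46363) - 13794*(-1/(35*(-53 + 34))) = -23162/3/(-46363) - 13794*(-1/(35*(-53 + 34))) = -23162/3*(-1/46363) - 13794/((-35*(-19))) = 23162/139089 - 13794/665 = 23162/139089 - 13794*1/665 = 23162/139089 - 726/35 = -100167944/4868115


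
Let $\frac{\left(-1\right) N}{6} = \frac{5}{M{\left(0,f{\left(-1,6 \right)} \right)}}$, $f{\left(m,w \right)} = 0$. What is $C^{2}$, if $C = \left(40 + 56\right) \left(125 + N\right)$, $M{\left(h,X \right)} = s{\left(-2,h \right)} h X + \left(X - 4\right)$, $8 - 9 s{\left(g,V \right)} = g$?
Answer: $161798400$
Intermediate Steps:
$s{\left(g,V \right)} = \frac{8}{9} - \frac{g}{9}$
$M{\left(h,X \right)} = -4 + X + \frac{10 X h}{9}$ ($M{\left(h,X \right)} = \left(\frac{8}{9} - - \frac{2}{9}\right) h X + \left(X - 4\right) = \left(\frac{8}{9} + \frac{2}{9}\right) h X + \left(-4 + X\right) = \frac{10 h}{9} X + \left(-4 + X\right) = \frac{10 X h}{9} + \left(-4 + X\right) = -4 + X + \frac{10 X h}{9}$)
$N = \frac{15}{2}$ ($N = - 6 \frac{5}{-4 + 0 + \frac{10}{9} \cdot 0 \cdot 0} = - 6 \frac{5}{-4 + 0 + 0} = - 6 \frac{5}{-4} = - 6 \cdot 5 \left(- \frac{1}{4}\right) = \left(-6\right) \left(- \frac{5}{4}\right) = \frac{15}{2} \approx 7.5$)
$C = 12720$ ($C = \left(40 + 56\right) \left(125 + \frac{15}{2}\right) = 96 \cdot \frac{265}{2} = 12720$)
$C^{2} = 12720^{2} = 161798400$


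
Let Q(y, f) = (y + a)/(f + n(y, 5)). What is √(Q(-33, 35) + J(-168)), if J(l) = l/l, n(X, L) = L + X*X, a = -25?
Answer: 3*√134351/1129 ≈ 0.97398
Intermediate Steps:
n(X, L) = L + X²
J(l) = 1
Q(y, f) = (-25 + y)/(5 + f + y²) (Q(y, f) = (y - 25)/(f + (5 + y²)) = (-25 + y)/(5 + f + y²))
√(Q(-33, 35) + J(-168)) = √((-25 - 33)/(5 + 35 + (-33)²) + 1) = √(-58/(5 + 35 + 1089) + 1) = √(-58/1129 + 1) = √(1071/1129) = 3*√134351/1129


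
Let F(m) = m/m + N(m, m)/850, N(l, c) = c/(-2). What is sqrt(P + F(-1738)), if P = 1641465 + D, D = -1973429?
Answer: I*sqrt(9593701154)/170 ≈ 576.16*I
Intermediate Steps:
N(l, c) = -c/2 (N(l, c) = c*(-1/2) = -c/2)
F(m) = 1 - m/1700 (F(m) = m/m - m/2/850 = 1 - m/2*(1/850) = 1 - m/1700)
P = -331964 (P = 1641465 - 1973429 = -331964)
sqrt(P + F(-1738)) = sqrt(-331964 + (1 - 1/1700*(-1738))) = sqrt(-331964 + (1 + 869/850)) = sqrt(-331964 + 1719/850) = sqrt(-282167681/850) = I*sqrt(9593701154)/170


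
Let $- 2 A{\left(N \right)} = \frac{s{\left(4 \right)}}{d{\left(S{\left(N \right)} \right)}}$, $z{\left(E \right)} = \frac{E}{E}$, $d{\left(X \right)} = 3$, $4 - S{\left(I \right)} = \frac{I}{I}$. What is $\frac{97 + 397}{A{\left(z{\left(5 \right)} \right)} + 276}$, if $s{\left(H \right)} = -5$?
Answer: $\frac{2964}{1661} \approx 1.7845$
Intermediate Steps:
$S{\left(I \right)} = 3$ ($S{\left(I \right)} = 4 - \frac{I}{I} = 4 - 1 = 3$)
$z{\left(E \right)} = 1$
$A{\left(N \right)} = \frac{5}{6}$ ($A{\left(N \right)} = - \frac{\left(-5\right) \frac{1}{3}}{2} = \left(- \frac{1}{2}\right) \left(- \frac{5}{3}\right) = \frac{5}{6}$)
$\frac{97 + 397}{A{\left(z{\left(5 \right)} \right)} + 276} = \frac{97 + 397}{\frac{5}{6} + 276} = \frac{494}{\frac{1661}{6}} = 494 \cdot \frac{6}{1661} = \frac{2964}{1661}$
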